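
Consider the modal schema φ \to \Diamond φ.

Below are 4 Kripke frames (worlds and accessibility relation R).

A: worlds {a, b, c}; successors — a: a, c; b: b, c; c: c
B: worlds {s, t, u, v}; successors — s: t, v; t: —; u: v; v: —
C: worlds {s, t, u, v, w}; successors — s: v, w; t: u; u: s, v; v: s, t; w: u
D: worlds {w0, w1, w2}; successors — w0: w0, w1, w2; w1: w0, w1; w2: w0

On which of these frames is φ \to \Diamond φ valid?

The schema corresponds to reflexivity: \forall x Rxx.
A: holds.
B: fails — world s does not see itself.
C: fails — world s does not see itself.
D: fails — world w2 does not see itself.
Valid on: A.

A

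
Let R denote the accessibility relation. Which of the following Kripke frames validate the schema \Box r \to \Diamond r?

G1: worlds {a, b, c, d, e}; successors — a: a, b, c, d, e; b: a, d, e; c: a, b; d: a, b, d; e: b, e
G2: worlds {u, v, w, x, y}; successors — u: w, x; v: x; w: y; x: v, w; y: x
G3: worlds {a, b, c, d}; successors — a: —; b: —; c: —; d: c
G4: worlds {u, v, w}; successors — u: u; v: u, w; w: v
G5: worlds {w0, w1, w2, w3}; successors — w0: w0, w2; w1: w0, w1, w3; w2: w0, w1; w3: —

G1, G2, G4

This is the axiom for seriality; its first-order frame correspondent is \forall x \exists y Rxy.
G1: satisfies the condition.
G2: satisfies the condition.
G3: fails — world a has no successor.
G4: satisfies the condition.
G5: fails — world w3 has no successor.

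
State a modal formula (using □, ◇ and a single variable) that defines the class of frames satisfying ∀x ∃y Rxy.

□r → ◇r

The condition is seriality. The D schema □r → ◇r defines it.
Suppose □r→◇r is valid. At any x set V(r)=W. Then □r at x, so ◇r at x, so x has a successor.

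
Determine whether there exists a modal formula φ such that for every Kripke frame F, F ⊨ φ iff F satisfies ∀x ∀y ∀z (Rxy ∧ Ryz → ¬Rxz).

Any modally definable frame class is closed under surjective bounded morphisms.
The 3-cycle (worlds s,t,u with s→t→u→s) is intransitive. Mapping every world to a single reflexive point • is a surjective bounded morphism; the reflexive point is not intransitive (R••∧R•• but R••).
So the class is not modally definable.

No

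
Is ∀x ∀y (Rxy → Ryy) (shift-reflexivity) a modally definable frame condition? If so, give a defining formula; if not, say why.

Definable; □(□r → r) defines it

This is a Sahlqvist condition; the T□ axiom □(□r → r) defines it.
Suppose □(□r→r) is valid. Take Rxy and set V(r)={w : Ryw}. Then at y, □r holds; since □(□r→r) at x, □r→r at y, so r at y, i.e. Ryy.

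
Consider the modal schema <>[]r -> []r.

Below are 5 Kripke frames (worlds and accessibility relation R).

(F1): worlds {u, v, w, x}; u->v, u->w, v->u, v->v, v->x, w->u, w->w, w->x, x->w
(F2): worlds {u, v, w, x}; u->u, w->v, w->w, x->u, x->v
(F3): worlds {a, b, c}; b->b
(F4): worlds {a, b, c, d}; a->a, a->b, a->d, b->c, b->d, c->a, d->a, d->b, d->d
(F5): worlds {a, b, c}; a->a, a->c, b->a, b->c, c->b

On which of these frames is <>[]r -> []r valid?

The schema corresponds to the Euclidean property: forall x forall y forall z (Rxy & Rxz -> Ryz).
(F1): fails — Ruv and Ruw but not Rvw.
(F2): fails — Rwv and Rww but not Rvw.
(F3): condition met.
(F4): fails — Rab and Rab but not Rbb.
(F5): fails — Rac and Raa but not Rca.
Valid on: (F3).

(F3)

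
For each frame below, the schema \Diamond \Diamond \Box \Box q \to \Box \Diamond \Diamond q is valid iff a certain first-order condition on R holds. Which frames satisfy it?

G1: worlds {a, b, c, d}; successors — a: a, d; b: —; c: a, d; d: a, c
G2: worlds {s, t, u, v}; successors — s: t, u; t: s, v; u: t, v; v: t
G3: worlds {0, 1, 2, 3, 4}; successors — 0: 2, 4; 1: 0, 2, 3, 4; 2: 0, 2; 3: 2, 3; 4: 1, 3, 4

G1, G3

This is the axiom for a generalized confluence (Geach) condition; its first-order frame correspondent is \forall x \forall y \forall z ((x R^2 y \wedge xRz) \to \exists w (y R^2 w \wedge z R^2 w)).
G1: ✓.
G2: fails — sR²v, sRt but no w with vR²w and tR²w.
G3: ✓.
Valid on: G1, G3.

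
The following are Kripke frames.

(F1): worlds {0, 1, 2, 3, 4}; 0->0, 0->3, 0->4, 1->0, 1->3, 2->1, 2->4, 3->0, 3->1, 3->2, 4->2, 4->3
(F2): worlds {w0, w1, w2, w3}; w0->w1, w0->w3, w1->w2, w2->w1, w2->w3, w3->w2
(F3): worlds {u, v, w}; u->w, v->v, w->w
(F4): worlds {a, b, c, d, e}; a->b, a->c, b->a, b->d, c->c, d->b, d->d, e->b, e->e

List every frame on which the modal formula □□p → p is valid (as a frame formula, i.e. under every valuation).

(F1), (F4)

Frame correspondent (Sahlqvist): ∀x ∃w (xR²w ∧ x = w) — i.e. a generalized confluence (Geach) condition.
(F1): condition met.
(F2): fails — at w0 but no w with w0R²w and w0=w.
(F3): fails — at u but no t with uR²t and u=t.
(F4): condition met.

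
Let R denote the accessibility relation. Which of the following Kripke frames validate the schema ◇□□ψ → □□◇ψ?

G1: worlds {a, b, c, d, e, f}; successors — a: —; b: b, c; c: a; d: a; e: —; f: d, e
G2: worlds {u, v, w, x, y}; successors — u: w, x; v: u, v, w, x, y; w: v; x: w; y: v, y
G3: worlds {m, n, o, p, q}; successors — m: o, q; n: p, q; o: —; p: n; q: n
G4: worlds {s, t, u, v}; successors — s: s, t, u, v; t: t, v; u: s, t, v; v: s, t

Frame correspondent (Sahlqvist): ∀x ∀y ∀z ((xRy ∧ xR²z) → ∃w (yR²w ∧ zRw)) — i.e. a generalized confluence (Geach) condition.
G1: fails — bRb, bR²a but no w with bR²w and aRw.
G2: fails — vRx, vR²u but no t with xR²t and uRt.
G3: fails — mRo, mR²n but no w with oR²w and nRw.
G4: satisfies the condition.
Valid on: G4.

G4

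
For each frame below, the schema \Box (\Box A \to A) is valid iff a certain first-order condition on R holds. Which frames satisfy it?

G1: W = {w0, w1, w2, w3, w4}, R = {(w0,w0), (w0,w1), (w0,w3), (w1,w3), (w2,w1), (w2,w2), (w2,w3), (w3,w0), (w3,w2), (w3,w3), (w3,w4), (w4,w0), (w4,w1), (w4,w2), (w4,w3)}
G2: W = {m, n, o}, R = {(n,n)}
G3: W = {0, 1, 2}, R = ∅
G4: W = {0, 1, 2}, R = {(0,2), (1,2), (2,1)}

G2, G3

The schema corresponds to shift-reflexivity: \forall x \forall y (Rxy \to Ryy).
G1: fails — Rw4w1 but not Rw1w1.
G2: satisfies the condition.
G3: satisfies the condition.
G4: fails — R12 but not R22.
Valid on: G2, G3.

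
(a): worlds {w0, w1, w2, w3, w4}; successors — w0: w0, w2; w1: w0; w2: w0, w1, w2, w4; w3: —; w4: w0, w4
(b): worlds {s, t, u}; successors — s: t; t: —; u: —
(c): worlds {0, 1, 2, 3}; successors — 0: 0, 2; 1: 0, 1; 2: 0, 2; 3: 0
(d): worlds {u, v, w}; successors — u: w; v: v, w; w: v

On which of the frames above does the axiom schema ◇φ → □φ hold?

Frame correspondent (Sahlqvist): ∀x ∀y ∀z (Rxy ∧ Rxz → y = z) — i.e. partial functionality.
(a): fails — w0 sees both w0 and w2.
(b): satisfies the condition.
(c): fails — 0 sees both 0 and 2.
(d): fails — v sees both v and w.
Valid on: (b).

(b)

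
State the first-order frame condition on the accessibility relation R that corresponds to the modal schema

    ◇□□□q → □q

∀x ∀y ∀z ((xRy ∧ xRz) → ∃w (yR³w ∧ z = w))

This is a Sahlqvist (Geach-type) schema ◇^1□^3q → □^1◇^0q.
First-order correspondent: ∀x ∀y ∀z ((xRy ∧ xRz) → ∃w (yR³w ∧ z = w)).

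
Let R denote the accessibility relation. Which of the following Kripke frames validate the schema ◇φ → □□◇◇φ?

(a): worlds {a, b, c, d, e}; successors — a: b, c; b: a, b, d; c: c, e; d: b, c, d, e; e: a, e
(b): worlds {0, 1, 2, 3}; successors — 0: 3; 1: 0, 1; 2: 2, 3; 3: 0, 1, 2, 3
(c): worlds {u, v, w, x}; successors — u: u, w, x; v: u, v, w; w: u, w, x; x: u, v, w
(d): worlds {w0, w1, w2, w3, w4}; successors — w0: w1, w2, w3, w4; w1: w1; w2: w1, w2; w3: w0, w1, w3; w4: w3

The schema corresponds to a generalized confluence (Geach) condition: ∀x ∀y ∀z ((xRy ∧ xR²z) → ∃w (y = w ∧ zR²w)).
(a): fails — aRb, aR²c but no w with b=w and cR²w.
(b): fails — 2R2, 2R²1 but no w with 2=w and 1R²w.
(c): holds.
(d): fails — w0Rw2, w0R²w1 but no w with w2=w and w1R²w.
Valid on: (c).

(c)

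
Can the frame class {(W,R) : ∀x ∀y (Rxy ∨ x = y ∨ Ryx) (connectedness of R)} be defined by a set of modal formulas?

Any modally definable frame class is closed under disjoint unions.
Take 3 disjoint single-world reflexive frames: each is trivially connected, but their disjoint union has 3 worlds with no edge between distinct components, so it is not connected.
So no modal formula (or set of formulas) defines exactly the connected frames.

No — not modally definable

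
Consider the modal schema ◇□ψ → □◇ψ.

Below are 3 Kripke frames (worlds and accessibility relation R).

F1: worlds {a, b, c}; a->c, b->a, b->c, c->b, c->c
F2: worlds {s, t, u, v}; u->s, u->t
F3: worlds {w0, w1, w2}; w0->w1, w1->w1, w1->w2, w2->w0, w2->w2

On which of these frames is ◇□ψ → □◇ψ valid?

F1

This is the axiom for convergence; its first-order frame correspondent is ∀x ∀y ∀z (Rxy ∧ Rxz → ∃w (Ryw ∧ Rzw)).
F1: ✓.
F2: fails — Rus and Rus but s and s have no common successor.
F3: fails — Rw2w2 and Rw2w0 but w2 and w0 have no common successor.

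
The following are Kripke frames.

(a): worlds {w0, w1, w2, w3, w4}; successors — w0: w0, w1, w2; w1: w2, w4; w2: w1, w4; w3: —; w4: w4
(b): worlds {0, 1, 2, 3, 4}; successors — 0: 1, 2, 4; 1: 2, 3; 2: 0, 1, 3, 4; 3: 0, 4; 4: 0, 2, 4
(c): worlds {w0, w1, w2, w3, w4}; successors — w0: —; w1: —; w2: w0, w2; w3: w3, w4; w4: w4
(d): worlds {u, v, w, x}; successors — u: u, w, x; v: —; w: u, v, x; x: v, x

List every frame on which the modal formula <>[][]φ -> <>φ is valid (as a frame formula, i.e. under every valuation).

(a), (b)

This is the axiom for a generalized confluence (Geach) condition; its first-order frame correspondent is forall x forall y (xRy -> exists w (y R^2 w & xRw)).
(a): condition met.
(b): condition met.
(c): fails — w2Rw0 but no w with w0R²w and w2Rw.
(d): fails — wRv but no t with vR²t and wRt.
Valid on: (a), (b).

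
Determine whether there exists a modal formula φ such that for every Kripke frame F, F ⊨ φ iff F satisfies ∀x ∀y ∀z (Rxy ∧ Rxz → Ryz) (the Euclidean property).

This is a Sahlqvist condition; the 5 axiom ◇p → □◇p defines it.

Yes — defined by ◇p → □◇p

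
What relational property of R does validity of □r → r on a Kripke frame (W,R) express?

reflexivity: ∀x Rxx

This is the T axiom.
Its frame correspondent is reflexivity — ∀x Rxx.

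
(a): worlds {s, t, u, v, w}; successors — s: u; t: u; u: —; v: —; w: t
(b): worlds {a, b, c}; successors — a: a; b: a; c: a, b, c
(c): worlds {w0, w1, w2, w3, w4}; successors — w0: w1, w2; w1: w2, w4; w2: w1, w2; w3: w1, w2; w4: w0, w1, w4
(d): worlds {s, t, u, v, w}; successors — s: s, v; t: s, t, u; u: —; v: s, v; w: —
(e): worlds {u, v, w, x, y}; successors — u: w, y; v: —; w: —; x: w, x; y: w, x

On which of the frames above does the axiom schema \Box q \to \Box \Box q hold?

This is the axiom for transitivity; its first-order frame correspondent is \forall x \forall y \forall z (Rxy \wedge Ryz \to Rxz).
(a): fails — Rwt and Rtu but not Rwu.
(b): ✓.
(c): fails — Rw1w2 and Rw2w1 but not Rw1w1.
(d): fails — Rts and Rsv but not Rtv.
(e): fails — Ruy and Ryx but not Rux.

(b)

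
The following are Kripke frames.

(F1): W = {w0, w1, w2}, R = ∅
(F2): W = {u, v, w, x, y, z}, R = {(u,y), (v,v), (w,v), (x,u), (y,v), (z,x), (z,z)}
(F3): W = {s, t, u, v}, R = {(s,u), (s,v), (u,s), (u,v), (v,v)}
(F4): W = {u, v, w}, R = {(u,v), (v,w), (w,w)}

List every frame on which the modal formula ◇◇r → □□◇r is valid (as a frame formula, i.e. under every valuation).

(F1), (F4)

Frame correspondent (Sahlqvist): ∀x ∀y ∀z ((xR²y ∧ xR²z) → ∃w (y = w ∧ zRw)) — i.e. a generalized confluence (Geach) condition.
(F1): ✓.
(F2): fails — xR²y, xR²y but no t with y=t and yRt.
(F3): fails — sR²s, sR²s but no w with s=w and sRw.
(F4): ✓.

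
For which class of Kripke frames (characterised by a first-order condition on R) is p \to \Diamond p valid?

Reflexivity

Replacing p by ¬p and contraposing gives the equivalent schema □p → p.
Suppose □p→p is valid. At any x set V(p)={w : Rxw}. Then □p holds at x, so p holds at x, i.e. Rxx.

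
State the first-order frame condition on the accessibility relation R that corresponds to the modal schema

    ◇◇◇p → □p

This is a Sahlqvist (Geach-type) schema ◇^3□^0p → □^1◇^0p.
Minimal-valuation argument: fix x; take any y with xR^3y and any z with xR^1z. Set V(p) to the set of worlds R-reachable from y in exactly 0 steps. Then □^0p holds at y, so the antecedent holds at x; validity forces ◇^0p at z, giving a w with zR^0w and yR^0w.
First-order correspondent: ∀x ∀y ∀z ((xR³y ∧ xRz) → ∃w (y = w ∧ z = w)).

∀x ∀y ∀z ((xR³y ∧ xRz) → ∃w (y = w ∧ z = w))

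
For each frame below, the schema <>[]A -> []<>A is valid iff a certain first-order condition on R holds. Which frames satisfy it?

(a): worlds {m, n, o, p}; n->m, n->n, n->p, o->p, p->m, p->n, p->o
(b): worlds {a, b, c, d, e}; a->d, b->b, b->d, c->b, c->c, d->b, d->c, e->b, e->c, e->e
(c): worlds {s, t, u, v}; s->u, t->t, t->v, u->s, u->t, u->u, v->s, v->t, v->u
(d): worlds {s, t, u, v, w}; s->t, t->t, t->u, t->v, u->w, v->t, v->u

(b)

The schema corresponds to convergence: forall x forall y forall z (Rxy & Rxz -> exists w (Ryw & Rzw)).
(a): fails — Rnn and Rnm but n and m have no common successor.
(b): satisfies the condition.
(c): fails — Rut and Rus but t and s have no common successor.
(d): fails — Rtv and Rtu but v and u have no common successor.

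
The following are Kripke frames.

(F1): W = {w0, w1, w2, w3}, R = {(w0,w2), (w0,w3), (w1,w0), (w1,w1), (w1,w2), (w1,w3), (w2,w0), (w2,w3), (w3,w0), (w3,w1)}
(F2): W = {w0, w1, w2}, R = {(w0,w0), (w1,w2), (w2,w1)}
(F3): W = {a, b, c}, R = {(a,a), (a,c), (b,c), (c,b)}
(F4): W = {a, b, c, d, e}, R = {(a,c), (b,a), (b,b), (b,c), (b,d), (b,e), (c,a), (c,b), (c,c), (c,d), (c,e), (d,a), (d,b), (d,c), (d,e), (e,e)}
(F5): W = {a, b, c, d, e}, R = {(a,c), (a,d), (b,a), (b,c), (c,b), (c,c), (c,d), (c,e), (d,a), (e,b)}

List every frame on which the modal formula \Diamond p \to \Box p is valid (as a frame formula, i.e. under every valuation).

(F2)

The schema corresponds to partial functionality: \forall x \forall y \forall z (Rxy \wedge Rxz \to y = z).
(F1): fails — w0 sees both w2 and w3.
(F2): ✓.
(F3): fails — a sees both a and c.
(F4): fails — b sees both a and b.
(F5): fails — a sees both c and d.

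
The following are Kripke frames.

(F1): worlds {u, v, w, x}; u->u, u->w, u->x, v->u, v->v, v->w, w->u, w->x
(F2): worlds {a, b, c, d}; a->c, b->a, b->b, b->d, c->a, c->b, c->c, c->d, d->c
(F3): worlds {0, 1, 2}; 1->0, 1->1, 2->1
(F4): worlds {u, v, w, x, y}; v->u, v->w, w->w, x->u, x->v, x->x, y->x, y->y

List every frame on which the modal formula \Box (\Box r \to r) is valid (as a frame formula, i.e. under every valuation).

none

This is the axiom for shift-reflexivity; its first-order frame correspondent is \forall x \forall y (Rxy \to Ryy).
(F1): fails — Ruw but not Rww.
(F2): fails — Rcd but not Rdd.
(F3): fails — R10 but not R00.
(F4): fails — Rvu but not Ruu.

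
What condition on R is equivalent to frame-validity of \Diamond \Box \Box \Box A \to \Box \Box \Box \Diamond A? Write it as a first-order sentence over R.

\forall x \forall y \forall z ((xRy \wedge x R^3 z) \to \exists w (y R^3 w \wedge zRw))

This is a Sahlqvist (Geach-type) schema ◇^1□^3A → □^3◇^1A.
Minimal-valuation argument: fix x; take any y with xR^1y and any z with xR^3z. Set V(A) to the set of worlds R-reachable from y in exactly 3 steps. Then □^3A holds at y, so the antecedent holds at x; validity forces ◇^1A at z, giving a w with zR^1w and yR^3w.
First-order correspondent: \forall x \forall y \forall z ((xRy \wedge x R^3 z) \to \exists w (y R^3 w \wedge zRw)).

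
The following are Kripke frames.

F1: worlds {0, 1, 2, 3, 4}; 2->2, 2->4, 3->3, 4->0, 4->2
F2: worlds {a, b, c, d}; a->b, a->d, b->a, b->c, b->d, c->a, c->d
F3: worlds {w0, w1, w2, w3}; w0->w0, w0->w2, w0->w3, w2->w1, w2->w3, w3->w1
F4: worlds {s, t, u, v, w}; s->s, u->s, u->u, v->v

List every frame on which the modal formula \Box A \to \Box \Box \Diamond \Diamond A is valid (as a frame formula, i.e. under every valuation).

F4

Frame correspondent (Sahlqvist): \forall x \forall z (x R^2 z \to \exists w (xRw \wedge z R^2 w)) — i.e. a generalized confluence (Geach) condition.
F1: fails — 2R²0 but no w with 2Rw and 0R²w.
F2: fails — aR²d but no w with aRw and dR²w.
F3: fails — w0R²w1 but no w with w0Rw and w1R²w.
F4: holds.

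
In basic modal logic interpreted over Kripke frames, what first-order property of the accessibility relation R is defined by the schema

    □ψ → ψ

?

Suppose □ψ→ψ is valid. At any x set V(ψ)={w : Rxw}. Then □ψ holds at x, so ψ holds at x, i.e. Rxx.
Conversely, any frame satisfying ∀x Rxx validates the schema.
Frame condition: ∀x Rxx.

reflexivity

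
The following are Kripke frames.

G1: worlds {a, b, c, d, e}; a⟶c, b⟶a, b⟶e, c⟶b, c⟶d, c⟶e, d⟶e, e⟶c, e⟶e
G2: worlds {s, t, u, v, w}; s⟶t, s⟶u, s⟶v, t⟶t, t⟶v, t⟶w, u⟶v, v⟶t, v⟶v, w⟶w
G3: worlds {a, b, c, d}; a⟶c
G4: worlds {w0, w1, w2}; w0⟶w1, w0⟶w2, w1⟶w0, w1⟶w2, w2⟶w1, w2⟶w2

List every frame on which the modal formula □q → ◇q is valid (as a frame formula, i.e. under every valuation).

G1, G2, G4

This is the axiom for seriality; its first-order frame correspondent is ∀x ∃y Rxy.
G1: holds.
G2: holds.
G3: fails — world b has no successor.
G4: holds.
Valid on: G1, G2, G4.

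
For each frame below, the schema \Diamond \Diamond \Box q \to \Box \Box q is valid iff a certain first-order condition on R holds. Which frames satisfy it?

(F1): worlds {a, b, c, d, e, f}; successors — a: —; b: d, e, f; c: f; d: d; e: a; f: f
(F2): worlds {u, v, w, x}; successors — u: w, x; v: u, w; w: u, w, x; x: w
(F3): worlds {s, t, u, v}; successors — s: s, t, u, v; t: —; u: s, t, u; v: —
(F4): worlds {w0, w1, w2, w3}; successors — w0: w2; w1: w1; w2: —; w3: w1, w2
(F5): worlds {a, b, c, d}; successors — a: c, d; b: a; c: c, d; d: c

(F4)

The schema corresponds to a generalized confluence (Geach) condition: \forall x \forall y \forall z ((x R^2 y \wedge x R^2 z) \to \exists w (yRw \wedge z = w)).
(F1): fails — bR²a, bR²a but no w with aRw and a=w.
(F2): fails — uR²u, uR²u but no t with uRt and u=t.
(F3): fails — sR²t, sR²s but no w with tRw and s=w.
(F4): ✓.
(F5): fails — aR²d, aR²d but no w with dRw and d=w.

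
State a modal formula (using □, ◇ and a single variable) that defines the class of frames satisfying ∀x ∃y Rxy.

This is seriality; the standard corresponding axiom is D: □s → ◇s.
Suppose □s→◇s is valid. At any x set V(s)=W. Then □s at x, so ◇s at x, so x has a successor.

□s → ◇s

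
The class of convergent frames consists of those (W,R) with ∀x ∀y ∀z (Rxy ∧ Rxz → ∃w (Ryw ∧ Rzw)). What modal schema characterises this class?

◇□p → □◇p

This is convergence; the standard corresponding axiom is .2: ◇□p → □◇p.
Suppose ◇□p→□◇p is valid. Take Rxy, Rxz and set V(p)={w : Ryw}. Then □p at y so ◇□p at x, so □◇p at x, so ◇p at z, giving w with Rzw and Ryw.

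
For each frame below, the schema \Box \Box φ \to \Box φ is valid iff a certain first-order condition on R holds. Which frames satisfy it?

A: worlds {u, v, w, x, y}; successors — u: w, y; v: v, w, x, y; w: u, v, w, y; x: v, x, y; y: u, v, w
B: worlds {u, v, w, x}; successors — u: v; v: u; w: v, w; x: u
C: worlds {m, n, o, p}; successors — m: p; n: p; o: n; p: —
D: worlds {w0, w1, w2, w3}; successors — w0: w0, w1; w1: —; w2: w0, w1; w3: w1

A

This is the axiom for density; its first-order frame correspondent is \forall x \forall y (Rxy \to \exists z (Rxz \wedge Rzy)).
A: holds.
B: fails — Ruv but no z with Ruz and Rzv.
C: fails — Ron but no z with Roz and Rzn.
D: fails — Rw3w1 but no z with Rw3z and Rzw1.
Valid on: A.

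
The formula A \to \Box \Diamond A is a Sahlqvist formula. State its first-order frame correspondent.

This is the B axiom.
It corresponds to symmetry: \forall x \forall y (Rxy \to Ryx).

Symmetry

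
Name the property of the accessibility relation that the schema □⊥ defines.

emptiness of R

□⊥ is valid iff no world has any successor (otherwise □⊥ fails at any world with one).
Conversely, on a frame with emptiness of R the schema holds at every world under every valuation.
So the correspondent is emptiness of R.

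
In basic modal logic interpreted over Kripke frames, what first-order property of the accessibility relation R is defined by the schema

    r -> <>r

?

Equivalently (dual form): □r → r.
Suppose □r→r is valid. At any x set V(r)={w : Rxw}. Then □r holds at x, so r holds at x, i.e. Rxx.

reflexivity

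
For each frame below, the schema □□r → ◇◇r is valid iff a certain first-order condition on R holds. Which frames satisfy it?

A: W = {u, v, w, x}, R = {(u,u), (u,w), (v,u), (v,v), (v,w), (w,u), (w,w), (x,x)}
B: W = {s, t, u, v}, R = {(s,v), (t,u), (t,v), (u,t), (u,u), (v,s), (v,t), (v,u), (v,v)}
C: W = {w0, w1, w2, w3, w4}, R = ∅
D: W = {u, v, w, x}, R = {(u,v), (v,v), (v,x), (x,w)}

The schema corresponds to a generalized confluence (Geach) condition: ∀x ∃w (xR²w ∧ xR²w).
A: condition met.
B: condition met.
C: fails — at w0 but no w with w0R²w and w0R²w.
D: fails — at w but no t with wR²t and wR²t.
Valid on: A, B.

A, B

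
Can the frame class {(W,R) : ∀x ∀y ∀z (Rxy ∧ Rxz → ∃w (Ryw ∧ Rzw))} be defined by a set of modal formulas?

Definable; ◇□p → □◇p defines it

The condition is convergence. A defining modal formula is ◇□p → □◇p.
Suppose ◇□p→□◇p is valid. Take Rxy, Rxz and set V(p)={w : Ryw}. Then □p at y so ◇□p at x, so □◇p at x, so ◇p at z, giving w with Rzw and Ryw.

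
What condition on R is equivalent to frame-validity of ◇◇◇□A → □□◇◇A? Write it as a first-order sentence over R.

This is a Sahlqvist (Geach-type) schema ◇^3□^1A → □^2◇^2A.
Minimal-valuation argument: fix x; take any y with xR^3y and any z with xR^2z. Set V(A) to the set of worlds R-reachable from y in exactly 1 step. Then □^1A holds at y, so the antecedent holds at x; validity forces ◇^2A at z, giving a w with zR^2w and yR^1w.
First-order correspondent: ∀x ∀y ∀z ((xR³y ∧ xR²z) → ∃w (yRw ∧ zR²w)).

∀x ∀y ∀z ((xR³y ∧ xR²z) → ∃w (yRw ∧ zR²w))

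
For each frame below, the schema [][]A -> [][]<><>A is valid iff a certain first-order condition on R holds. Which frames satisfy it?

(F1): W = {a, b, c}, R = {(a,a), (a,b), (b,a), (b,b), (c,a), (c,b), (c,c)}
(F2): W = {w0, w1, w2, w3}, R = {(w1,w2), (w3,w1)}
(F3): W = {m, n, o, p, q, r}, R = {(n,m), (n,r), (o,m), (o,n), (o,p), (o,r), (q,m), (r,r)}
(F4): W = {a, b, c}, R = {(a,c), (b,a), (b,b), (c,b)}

Frame correspondent (Sahlqvist): forall x forall z (x R^2 z -> exists w (x R^2 w & z R^2 w)) — i.e. a generalized confluence (Geach) condition.
(F1): holds.
(F2): fails — w3R²w2 but no w with w3R²w and w2R²w.
(F3): fails — oR²m but no w with oR²w and mR²w.
(F4): holds.
Valid on: (F1), (F4).

(F1), (F4)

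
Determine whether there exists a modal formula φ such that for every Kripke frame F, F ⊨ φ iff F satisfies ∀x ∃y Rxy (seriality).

Definable; □r → ◇r defines it

The condition is seriality. A defining modal formula is □r → ◇r.
Suppose □r→◇r is valid. At any x set V(r)=W. Then □r at x, so ◇r at x, so x has a successor.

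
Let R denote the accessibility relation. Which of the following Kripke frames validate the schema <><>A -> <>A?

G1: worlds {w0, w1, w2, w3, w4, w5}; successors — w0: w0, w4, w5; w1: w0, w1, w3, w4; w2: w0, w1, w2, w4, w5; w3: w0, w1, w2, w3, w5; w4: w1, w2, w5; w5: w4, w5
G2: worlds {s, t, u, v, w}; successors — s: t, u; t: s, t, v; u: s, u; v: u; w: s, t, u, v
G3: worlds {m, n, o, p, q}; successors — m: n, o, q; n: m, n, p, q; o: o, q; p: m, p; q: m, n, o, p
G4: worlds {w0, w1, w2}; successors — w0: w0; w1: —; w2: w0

The schema corresponds to transitivity: forall x forall y forall z (Rxy & Ryz -> Rxz).
G1: fails — Rw3w1 and Rw1w4 but not Rw3w4.
G2: fails — Rtv and Rvu but not Rtu.
G3: fails — Rpm and Rmo but not Rpo.
G4: condition met.
Valid on: G4.

G4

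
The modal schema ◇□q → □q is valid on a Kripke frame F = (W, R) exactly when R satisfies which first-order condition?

Replacing q by ¬q and contraposing gives the equivalent schema ◇q → □◇q.
Suppose ◇q→□◇q is valid. Take Rxy, Rxz and set V(q)={y}. Then ◇q at x, so □◇q at x, so ◇q at z, so some w with Rzw has q; w=y, i.e. Rzy. By symmetry of the argument, Ryz.

the Euclidean property: ∀x ∀y ∀z (Rxy ∧ Rxz → Ryz)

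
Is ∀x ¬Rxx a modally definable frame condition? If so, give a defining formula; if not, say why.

Any modally definable frame class is closed under surjective bounded morphisms.
The 4-cycle (worlds w0,w1,w2,w3 with w0→w1→w2→w3→w0) is irreflexive, and the map sending every world to a single reflexive point • is a surjective bounded morphism (forth: every edge maps to (•,•); back: every world has a successor). So any modal formula valid on the 4-cycle is also valid on the reflexive point, which is not irreflexive.
So no modal formula (or set of formulas) defines exactly the irreflexive frames.

No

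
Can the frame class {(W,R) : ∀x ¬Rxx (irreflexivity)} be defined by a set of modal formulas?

If a class were modally definable it would be closed under surjective bounded morphisms (Goldblatt–Thomason).
The 5-cycle (worlds a,b,c,d,e with a→b→c→d→e→a) is irreflexive, and the map sending every world to a single reflexive point • is a surjective bounded morphism (forth: every edge maps to (•,•); back: every world has a successor). So any modal formula valid on the 5-cycle is also valid on the reflexive point, which is not irreflexive.
So the class is not modally definable.

Not definable by any modal formula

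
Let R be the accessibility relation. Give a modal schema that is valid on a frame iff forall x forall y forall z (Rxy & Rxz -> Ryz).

◇r → □◇r

This is the Euclidean property; the standard corresponding axiom is 5: ◇r → □◇r.
Suppose ◇r→□◇r is valid. Take Rxy, Rxz and set V(r)={y}. Then ◇r at x, so □◇r at x, so ◇r at z, so some w with Rzw has r; w=y, i.e. Rzy. By symmetry of the argument, Ryz.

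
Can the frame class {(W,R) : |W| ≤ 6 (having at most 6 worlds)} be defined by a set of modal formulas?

If a class were modally definable it would be closed under disjoint unions (Goldblatt–Thomason).
Any modal formula valid on each of 7 disjoint one-world frames is valid on their disjoint union (validity is preserved under disjoint unions). Each one-world frame has |W|=1≤6, but the union has |W|=7.
So the class is not modally definable.

Not definable by any modal formula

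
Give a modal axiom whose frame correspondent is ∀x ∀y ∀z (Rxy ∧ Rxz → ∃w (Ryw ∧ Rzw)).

◇□r → □◇r

This is convergence; the standard corresponding axiom is .2: ◇□r → □◇r.
Suppose ◇□r→□◇r is valid. Take Rxy, Rxz and set V(r)={w : Ryw}. Then □r at y so ◇□r at x, so □◇r at x, so ◇r at z, giving w with Rzw and Ryw.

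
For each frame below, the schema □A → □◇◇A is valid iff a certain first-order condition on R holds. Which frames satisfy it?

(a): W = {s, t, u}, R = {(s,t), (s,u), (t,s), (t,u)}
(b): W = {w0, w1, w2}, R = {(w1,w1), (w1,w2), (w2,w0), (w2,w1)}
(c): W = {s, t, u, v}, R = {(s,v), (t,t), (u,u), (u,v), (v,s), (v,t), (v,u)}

(c)

The schema corresponds to a generalized confluence (Geach) condition: ∀x ∀z (xRz → ∃w (xRw ∧ zR²w)).
(a): fails — sRu but no w with sRw and uR²w.
(b): fails — w2Rw0 but no w with w2Rw and w0R²w.
(c): ✓.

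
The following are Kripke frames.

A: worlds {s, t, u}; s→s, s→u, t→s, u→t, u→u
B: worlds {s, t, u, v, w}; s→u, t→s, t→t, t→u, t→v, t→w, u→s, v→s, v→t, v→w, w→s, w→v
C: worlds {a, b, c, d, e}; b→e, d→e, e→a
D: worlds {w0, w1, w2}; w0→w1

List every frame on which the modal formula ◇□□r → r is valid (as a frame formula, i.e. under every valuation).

A

The schema corresponds to a generalized confluence (Geach) condition: ∀x ∀y (xRy → ∃w (yR²w ∧ x = w)).
A: ✓.
B: fails — sRu but no w* with uR²w* and s=w*.
C: fails — bRe but no w with eR²w and b=w.
D: fails — w0Rw1 but no w with w1R²w and w0=w.
Valid on: A.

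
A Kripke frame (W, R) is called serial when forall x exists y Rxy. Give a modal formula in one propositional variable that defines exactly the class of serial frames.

□s → ◇s

The condition is seriality. The D schema □s → ◇s defines it.
Suppose □s→◇s is valid. At any x set V(s)=W. Then □s at x, so ◇s at x, so x has a successor.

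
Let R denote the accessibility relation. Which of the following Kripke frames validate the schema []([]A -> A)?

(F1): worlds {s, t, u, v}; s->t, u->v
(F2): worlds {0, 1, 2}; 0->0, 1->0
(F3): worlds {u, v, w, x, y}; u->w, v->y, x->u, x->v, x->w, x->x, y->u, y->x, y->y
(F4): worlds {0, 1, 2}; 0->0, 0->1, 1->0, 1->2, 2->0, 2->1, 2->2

(F2)

The schema corresponds to shift-reflexivity: forall x forall y (Rxy -> Ryy).
(F1): fails — Ruv but not Rvv.
(F2): ✓.
(F3): fails — Rxw but not Rww.
(F4): fails — R01 but not R11.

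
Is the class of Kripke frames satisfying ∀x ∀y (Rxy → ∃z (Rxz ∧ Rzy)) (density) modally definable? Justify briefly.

This is a Sahlqvist condition; the C4 axiom □□q → □q defines it.
Suppose □□q→□q is valid. Take Rxy and set V(q)={w : xR²w}. Then □□q at x, so □q at x, so q at y, i.e. ∃z(Rxz∧Rzy).

Yes — defined by □□q → □q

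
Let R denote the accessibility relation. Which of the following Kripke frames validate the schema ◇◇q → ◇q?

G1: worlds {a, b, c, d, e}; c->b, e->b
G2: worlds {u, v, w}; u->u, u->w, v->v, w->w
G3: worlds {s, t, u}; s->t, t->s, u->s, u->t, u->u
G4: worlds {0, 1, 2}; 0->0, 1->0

G1, G2, G4

The schema corresponds to transitivity: ∀x ∀y ∀z (Rxy ∧ Ryz → Rxz).
G1: holds.
G2: holds.
G3: fails — Rts and Rst but not Rtt.
G4: holds.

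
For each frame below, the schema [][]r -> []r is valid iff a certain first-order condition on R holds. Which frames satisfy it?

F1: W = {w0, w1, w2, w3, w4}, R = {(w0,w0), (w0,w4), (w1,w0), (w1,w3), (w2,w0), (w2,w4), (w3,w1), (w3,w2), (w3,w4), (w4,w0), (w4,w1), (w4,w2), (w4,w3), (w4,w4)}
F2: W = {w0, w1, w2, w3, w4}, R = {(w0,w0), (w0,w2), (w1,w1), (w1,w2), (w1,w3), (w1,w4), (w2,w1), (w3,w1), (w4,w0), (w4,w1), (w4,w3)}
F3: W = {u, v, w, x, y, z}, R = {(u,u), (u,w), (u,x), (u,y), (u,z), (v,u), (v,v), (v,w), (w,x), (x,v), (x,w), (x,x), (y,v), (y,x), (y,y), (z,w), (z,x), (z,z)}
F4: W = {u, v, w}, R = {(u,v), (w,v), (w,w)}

This is the axiom for density; its first-order frame correspondent is forall x forall y (Rxy -> exists z (Rxz & Rzy)).
F1: fails — Rw1w3 but no z with Rw1z and Rzw3.
F2: condition met.
F3: condition met.
F4: fails — Ruv but no z with Ruz and Rzv.

F2, F3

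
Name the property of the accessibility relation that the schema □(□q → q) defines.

Suppose □(□q→q) is valid. Take Rxy and set V(q)={w : Ryw}. Then at y, □q holds; since □(□q→q) at x, □q→q at y, so q at y, i.e. Ryy.
The converse is a direct semantic check.
So the correspondent is shift-reflexivity.

shift-reflexivity: ∀x ∀y (Rxy → Ryy)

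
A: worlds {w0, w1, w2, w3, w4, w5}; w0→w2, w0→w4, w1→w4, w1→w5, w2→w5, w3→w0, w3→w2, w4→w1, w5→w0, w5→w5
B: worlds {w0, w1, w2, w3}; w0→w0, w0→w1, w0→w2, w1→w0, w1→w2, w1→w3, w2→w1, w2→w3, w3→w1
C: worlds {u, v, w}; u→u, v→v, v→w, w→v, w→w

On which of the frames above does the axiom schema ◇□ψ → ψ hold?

The schema corresponds to symmetry: ∀x ∀y (Rxy → Ryx).
A: fails — Rw1w5 but not Rw5w1.
B: fails — Rw0w2 but not Rw2w0.
C: ✓.
Valid on: C.

C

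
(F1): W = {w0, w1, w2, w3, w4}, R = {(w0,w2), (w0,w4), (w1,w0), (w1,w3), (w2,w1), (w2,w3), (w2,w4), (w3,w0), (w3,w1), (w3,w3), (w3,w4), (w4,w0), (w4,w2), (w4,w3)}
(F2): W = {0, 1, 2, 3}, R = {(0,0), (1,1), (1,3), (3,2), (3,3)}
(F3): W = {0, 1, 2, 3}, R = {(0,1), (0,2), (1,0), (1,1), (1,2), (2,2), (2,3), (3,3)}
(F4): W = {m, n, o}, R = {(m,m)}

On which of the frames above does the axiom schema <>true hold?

This is the axiom for seriality; its first-order frame correspondent is forall x exists y Rxy.
(F1): ✓.
(F2): fails — world 2 has no successor.
(F3): ✓.
(F4): fails — world n has no successor.
Valid on: (F1), (F3).

(F1), (F3)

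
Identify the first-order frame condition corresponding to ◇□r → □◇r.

convergence

This is the .2 axiom.
Its frame correspondent is convergence — ∀x ∀y ∀z (Rxy ∧ Rxz → ∃w (Ryw ∧ Rzw)).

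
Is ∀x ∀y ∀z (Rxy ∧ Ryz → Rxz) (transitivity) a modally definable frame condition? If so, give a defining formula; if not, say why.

Yes, by □p → □□p

Yes: it is transitivity, defined by the 4 schema □p → □□p.
Suppose □p→□□p is valid. Take Rxy, Ryz and set V(p)={w : Rxw}. Then □p at x, so □□p at x, so □p at y, so p at z, i.e. Rxz.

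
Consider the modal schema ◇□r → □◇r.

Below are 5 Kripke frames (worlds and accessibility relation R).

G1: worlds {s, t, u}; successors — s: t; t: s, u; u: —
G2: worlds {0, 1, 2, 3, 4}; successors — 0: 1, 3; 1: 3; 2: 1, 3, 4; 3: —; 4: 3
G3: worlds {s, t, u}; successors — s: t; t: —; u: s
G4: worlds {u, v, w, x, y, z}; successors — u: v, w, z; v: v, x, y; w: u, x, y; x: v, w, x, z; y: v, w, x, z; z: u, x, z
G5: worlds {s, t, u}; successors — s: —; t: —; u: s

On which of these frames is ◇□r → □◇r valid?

The schema corresponds to convergence: ∀x ∀y ∀z (Rxy ∧ Rxz → ∃w (Ryw ∧ Rzw)).
G1: fails — Rtu and Rtu but u and u have no common successor.
G2: fails — R01 and R03 but 1 and 3 have no common successor.
G3: fails — Rst and Rst but t and t have no common successor.
G4: condition met.
G5: fails — Rus and Rus but s and s have no common successor.

G4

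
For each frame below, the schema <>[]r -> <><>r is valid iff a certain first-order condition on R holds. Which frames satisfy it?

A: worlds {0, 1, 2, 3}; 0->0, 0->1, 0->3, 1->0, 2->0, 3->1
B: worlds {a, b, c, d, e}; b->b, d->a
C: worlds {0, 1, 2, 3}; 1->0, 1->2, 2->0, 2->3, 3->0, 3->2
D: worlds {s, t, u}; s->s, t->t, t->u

A

The schema corresponds to a generalized confluence (Geach) condition: forall x forall y (xRy -> exists w (yRw & x R^2 w)).
A: satisfies the condition.
B: fails — dRa but no w with aRw and dR²w.
C: fails — 1R0 but no w with 0Rw and 1R²w.
D: fails — tRu but no w with uRw and tR²w.
Valid on: A.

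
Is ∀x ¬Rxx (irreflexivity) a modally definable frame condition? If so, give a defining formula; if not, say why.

No

Any modally definable frame class is closed under surjective bounded morphisms.
The 2-cycle (worlds 0,1 with 0→1→0) is irreflexive, and the map sending every world to a single reflexive point • is a surjective bounded morphism (forth: every edge maps to (•,•); back: every world has a successor). So any modal formula valid on the 2-cycle is also valid on the reflexive point, which is not irreflexive.
So the class is not modally definable.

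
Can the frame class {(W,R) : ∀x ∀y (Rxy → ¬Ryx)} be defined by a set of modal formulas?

Any modally definable frame class is closed under surjective bounded morphisms.
The 5-cycle (worlds w0,w1,w2,w3,w4 with w0→w1→w2→w3→w4→w0) is asymmetric. Mapping every world to a single reflexive point • is a surjective bounded morphism, and the reflexive point is not asymmetric (R•• but asymmetry requires ¬R••).
So no modal formula (or set of formulas) defines exactly the asymmetric frames.

Not definable by any modal formula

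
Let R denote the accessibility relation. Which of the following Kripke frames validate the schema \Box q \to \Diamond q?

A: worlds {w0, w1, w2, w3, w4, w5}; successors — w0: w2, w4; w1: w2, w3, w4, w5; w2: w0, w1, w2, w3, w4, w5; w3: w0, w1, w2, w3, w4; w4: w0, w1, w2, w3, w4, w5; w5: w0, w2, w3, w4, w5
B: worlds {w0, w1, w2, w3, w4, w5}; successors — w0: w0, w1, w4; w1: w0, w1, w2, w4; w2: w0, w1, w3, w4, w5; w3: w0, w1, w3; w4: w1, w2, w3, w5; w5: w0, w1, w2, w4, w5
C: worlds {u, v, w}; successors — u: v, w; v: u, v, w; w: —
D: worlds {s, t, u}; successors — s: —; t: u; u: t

A, B

Frame correspondent (Sahlqvist): \forall x \exists y Rxy — i.e. seriality.
A: satisfies the condition.
B: satisfies the condition.
C: fails — world w has no successor.
D: fails — world s has no successor.
Valid on: A, B.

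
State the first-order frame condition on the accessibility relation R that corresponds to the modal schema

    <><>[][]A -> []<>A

This is a Sahlqvist (Geach-type) schema ◇^2□^2A → □^1◇^1A.
First-order correspondent: forall x forall y forall z ((x R^2 y & xRz) -> exists w (y R^2 w & zRw)).

forall x forall y forall z ((x R^2 y & xRz) -> exists w (y R^2 w & zRw))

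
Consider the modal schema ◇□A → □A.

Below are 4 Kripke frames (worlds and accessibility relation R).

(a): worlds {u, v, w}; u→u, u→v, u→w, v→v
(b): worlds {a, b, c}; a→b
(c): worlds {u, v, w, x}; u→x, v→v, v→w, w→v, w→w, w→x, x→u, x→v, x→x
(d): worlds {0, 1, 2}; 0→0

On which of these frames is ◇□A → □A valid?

(d)

Frame correspondent (Sahlqvist): ∀x ∀y ∀z (Rxy ∧ Rxz → Ryz) — i.e. the Euclidean property.
(a): fails — Ruv and Ruw but not Rvw.
(b): fails — Rab and Rab but not Rbb.
(c): fails — Rwx and Rww but not Rxw.
(d): condition met.
Valid on: (d).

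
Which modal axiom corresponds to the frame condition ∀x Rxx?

□s → s

The condition is reflexivity. The T schema □s → s defines it.
Suppose □s→s is valid. At any x set V(s)={w : Rxw}. Then □s holds at x, so s holds at x, i.e. Rxx.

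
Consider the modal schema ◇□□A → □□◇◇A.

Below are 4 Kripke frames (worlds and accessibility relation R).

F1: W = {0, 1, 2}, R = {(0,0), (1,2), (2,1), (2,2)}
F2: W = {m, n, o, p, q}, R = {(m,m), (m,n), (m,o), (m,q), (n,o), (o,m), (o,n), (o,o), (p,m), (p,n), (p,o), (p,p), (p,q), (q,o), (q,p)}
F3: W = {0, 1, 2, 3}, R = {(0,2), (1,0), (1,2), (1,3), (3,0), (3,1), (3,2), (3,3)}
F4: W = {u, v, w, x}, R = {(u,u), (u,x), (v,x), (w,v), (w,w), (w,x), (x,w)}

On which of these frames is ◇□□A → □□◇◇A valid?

F1, F2, F4

Frame correspondent (Sahlqvist): ∀x ∀y ∀z ((xRy ∧ xR²z) → ∃w (yR²w ∧ zR²w)) — i.e. a generalized confluence (Geach) condition.
F1: holds.
F2: holds.
F3: fails — 1R0, 1R²0 but no w with 0R²w and 0R²w.
F4: holds.
Valid on: F1, F2, F4.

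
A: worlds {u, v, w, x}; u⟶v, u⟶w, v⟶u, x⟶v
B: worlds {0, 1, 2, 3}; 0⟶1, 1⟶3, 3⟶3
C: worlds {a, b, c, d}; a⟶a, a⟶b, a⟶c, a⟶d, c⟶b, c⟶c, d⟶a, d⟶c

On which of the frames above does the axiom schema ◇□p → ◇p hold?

none

The schema corresponds to a generalized confluence (Geach) condition: ∀x ∀y (xRy → ∃w (yRw ∧ xRw)).
A: fails — uRv but no t with vRt and uRt.
B: fails — 0R1 but no w with 1Rw and 0Rw.
C: fails — aRb but no w with bRw and aRw.
Valid on no frame.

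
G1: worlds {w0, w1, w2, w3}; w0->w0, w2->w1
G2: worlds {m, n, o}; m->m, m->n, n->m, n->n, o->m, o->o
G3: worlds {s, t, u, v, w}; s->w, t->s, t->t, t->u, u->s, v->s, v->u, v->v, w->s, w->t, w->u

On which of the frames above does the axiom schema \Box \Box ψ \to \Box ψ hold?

This is the axiom for density; its first-order frame correspondent is \forall x \forall y (Rxy \to \exists z (Rxz \wedge Rzy)).
G1: fails — Rw2w1 but no z with Rw2z and Rzw1.
G2: holds.
G3: fails — Rus but no z with Ruz and Rzs.
Valid on: G2.

G2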